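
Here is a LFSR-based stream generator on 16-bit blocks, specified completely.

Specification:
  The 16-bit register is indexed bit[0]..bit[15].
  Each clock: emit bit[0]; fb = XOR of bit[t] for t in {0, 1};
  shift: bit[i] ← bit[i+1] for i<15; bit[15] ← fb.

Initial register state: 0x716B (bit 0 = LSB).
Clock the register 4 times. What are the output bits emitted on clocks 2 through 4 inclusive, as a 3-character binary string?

101

reg_0 = 0x716B
clock 1: out=1, reg = 0x38B5
clock 2: out=1, reg = 0x9C5A
clock 3: out=0, reg = 0xCE2D
clock 4: out=1, reg = 0xE716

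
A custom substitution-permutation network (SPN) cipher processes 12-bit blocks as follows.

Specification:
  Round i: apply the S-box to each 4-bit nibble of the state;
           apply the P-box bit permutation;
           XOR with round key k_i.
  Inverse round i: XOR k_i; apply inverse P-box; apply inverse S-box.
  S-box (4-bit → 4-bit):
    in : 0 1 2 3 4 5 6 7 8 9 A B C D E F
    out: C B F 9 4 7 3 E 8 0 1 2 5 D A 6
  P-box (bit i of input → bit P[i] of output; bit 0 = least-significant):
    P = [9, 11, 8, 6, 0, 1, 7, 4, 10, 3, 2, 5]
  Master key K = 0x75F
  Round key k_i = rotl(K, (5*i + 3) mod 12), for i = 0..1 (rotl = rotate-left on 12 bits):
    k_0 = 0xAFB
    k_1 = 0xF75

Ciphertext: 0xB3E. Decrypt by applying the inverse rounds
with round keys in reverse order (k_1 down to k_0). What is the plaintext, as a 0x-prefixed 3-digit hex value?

s_0 = ciphertext = 0xB3E
s_1 = InvRound(s_0, k_1) = 0x668
s_2 = InvRound(s_1, k_0) = 0xA2B

0xA2B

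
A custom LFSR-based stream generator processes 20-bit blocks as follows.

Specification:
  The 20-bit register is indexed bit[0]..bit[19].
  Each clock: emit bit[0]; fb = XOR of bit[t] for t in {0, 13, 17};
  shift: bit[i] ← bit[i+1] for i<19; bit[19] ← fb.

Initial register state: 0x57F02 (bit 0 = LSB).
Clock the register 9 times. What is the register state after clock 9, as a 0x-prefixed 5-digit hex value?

reg_0 = 0x57F02
clock 1: out=0, reg = 0xABF81
clock 2: out=1, reg = 0xD5FC0
clock 3: out=0, reg = 0x6AFE0
clock 4: out=0, reg = 0x357F0
clock 5: out=0, reg = 0x9ABF8
clock 6: out=0, reg = 0xCD5FC
clock 7: out=0, reg = 0x66AFE
clock 8: out=0, reg = 0x3357F
clock 9: out=1, reg = 0x99ABF

0x99ABF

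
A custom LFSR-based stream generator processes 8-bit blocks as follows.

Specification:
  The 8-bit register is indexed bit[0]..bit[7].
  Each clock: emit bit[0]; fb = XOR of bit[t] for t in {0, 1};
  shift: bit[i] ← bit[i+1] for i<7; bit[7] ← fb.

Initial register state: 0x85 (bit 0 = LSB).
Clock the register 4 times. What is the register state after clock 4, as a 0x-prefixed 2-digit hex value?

0x78

reg_0 = 0x85
clock 1: out=1, reg = 0xC2
clock 2: out=0, reg = 0xE1
clock 3: out=1, reg = 0xF0
clock 4: out=0, reg = 0x78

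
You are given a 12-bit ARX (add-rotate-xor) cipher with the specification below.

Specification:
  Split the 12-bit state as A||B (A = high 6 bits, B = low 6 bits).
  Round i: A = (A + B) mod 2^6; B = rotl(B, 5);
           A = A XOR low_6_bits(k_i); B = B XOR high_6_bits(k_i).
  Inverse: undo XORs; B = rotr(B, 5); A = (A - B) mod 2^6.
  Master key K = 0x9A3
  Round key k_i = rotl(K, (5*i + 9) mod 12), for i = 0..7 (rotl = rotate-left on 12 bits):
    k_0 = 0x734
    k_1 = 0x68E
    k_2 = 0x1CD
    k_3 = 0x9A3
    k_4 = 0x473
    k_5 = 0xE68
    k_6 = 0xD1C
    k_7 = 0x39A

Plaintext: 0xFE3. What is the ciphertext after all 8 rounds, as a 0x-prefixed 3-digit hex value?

0xCB8

s_0 = plaintext = 0xFE3
s_1 = Round(s_0, k_0) = 0x5AD
s_2 = Round(s_1, k_1) = 0x36C
s_3 = Round(s_2, k_2) = 0xD11
s_4 = Round(s_3, k_3) = 0x98E
s_5 = Round(s_4, k_4) = 0x1D6
s_6 = Round(s_5, k_5) = 0xD72
s_7 = Round(s_6, k_6) = 0xEED
s_8 = Round(s_7, k_7) = 0xCB8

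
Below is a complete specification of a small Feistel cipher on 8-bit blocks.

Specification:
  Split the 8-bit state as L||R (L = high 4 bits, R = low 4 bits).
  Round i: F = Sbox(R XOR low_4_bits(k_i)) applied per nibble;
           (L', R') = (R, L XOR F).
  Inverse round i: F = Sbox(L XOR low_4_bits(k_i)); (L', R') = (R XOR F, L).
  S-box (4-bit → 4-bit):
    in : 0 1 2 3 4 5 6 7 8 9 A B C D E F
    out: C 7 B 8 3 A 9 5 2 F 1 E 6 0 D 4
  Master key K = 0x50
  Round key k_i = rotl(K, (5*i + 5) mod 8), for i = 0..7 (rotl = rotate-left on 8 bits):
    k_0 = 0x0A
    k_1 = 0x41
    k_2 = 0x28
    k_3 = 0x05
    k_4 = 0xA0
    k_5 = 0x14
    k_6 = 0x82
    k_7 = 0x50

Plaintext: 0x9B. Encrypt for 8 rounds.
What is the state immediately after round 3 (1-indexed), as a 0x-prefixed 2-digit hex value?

0xFB

s_0 = plaintext = 0x9B
s_1 = Round(s_0, k_0) = 0xBE
s_2 = Round(s_1, k_1) = 0xEF
s_3 = Round(s_2, k_2) = 0xFB
s_4 = Round(s_3, k_3) = 0xB2
s_5 = Round(s_4, k_4) = 0x20
s_6 = Round(s_5, k_5) = 0x01
s_7 = Round(s_6, k_6) = 0x18
s_8 = Round(s_7, k_7) = 0x83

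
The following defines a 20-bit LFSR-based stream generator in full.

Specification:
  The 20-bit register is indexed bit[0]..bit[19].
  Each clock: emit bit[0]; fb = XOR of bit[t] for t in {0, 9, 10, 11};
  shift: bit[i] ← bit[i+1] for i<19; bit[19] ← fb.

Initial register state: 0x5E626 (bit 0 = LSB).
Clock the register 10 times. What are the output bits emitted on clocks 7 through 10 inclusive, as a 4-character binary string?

0001

reg_0 = 0x5E626
clock 1: out=0, reg = 0x2F313
clock 2: out=1, reg = 0x17989
clock 3: out=1, reg = 0x0BCC4
clock 4: out=0, reg = 0x05E62
clock 5: out=0, reg = 0x82F31
clock 6: out=1, reg = 0x41798
clock 7: out=0, reg = 0x20BCC
clock 8: out=0, reg = 0x105E6
clock 9: out=0, reg = 0x882F3
clock 10: out=1, reg = 0x44179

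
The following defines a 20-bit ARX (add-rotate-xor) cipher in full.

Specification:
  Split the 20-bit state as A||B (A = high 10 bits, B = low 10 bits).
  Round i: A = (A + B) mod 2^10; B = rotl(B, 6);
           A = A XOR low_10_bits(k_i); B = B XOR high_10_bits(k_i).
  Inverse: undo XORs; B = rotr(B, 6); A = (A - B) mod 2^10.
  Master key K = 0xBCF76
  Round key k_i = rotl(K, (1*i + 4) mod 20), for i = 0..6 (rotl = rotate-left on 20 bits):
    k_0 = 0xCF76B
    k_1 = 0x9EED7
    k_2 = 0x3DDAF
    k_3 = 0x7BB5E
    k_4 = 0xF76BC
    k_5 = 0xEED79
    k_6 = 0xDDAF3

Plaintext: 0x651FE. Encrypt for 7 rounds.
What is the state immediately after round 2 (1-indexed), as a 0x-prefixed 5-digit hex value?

s_0 = plaintext = 0x651FE
s_1 = Round(s_0, k_0) = 0x3E4A2
s_2 = Round(s_1, k_1) = 0xD32F1
s_3 = Round(s_2, k_2) = 0xE4898
s_4 = Round(s_3, k_3) = 0xDD3E7
s_5 = Round(s_4, k_4) = 0x79E23
s_6 = Round(s_5, k_5) = 0x5CF59
s_7 = Round(s_6, k_6) = 0x8FD03

0xD32F1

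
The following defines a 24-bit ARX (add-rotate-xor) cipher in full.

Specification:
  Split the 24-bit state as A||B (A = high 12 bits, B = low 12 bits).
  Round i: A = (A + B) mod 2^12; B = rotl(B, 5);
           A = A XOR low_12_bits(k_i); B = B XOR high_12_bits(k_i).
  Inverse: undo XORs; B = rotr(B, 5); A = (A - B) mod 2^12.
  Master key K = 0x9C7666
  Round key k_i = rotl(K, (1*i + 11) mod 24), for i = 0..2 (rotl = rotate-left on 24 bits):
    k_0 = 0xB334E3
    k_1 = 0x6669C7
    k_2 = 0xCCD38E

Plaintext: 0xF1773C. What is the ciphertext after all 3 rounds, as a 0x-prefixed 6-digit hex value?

s_0 = plaintext = 0xF1773C
s_1 = Round(s_0, k_0) = 0x2B0CBD
s_2 = Round(s_1, k_1) = 0x6AA1DF
s_3 = Round(s_2, k_2) = 0xB0772E

0xB0772E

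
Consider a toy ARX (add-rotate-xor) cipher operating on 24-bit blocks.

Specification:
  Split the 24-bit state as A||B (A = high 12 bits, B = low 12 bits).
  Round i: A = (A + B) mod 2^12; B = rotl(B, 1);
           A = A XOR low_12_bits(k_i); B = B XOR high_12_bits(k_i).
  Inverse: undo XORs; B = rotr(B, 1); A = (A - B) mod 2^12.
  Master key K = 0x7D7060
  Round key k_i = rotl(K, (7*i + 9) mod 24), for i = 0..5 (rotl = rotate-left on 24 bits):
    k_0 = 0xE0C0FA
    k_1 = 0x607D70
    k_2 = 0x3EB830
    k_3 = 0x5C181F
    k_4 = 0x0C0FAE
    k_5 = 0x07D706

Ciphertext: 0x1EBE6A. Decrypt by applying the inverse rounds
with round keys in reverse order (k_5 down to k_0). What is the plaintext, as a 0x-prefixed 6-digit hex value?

0x2BF858

s_0 = ciphertext = 0x1EBE6A
s_1 = InvRound(s_0, k_5) = 0x7E2F0B
s_2 = InvRound(s_1, k_4) = 0x867FE5
s_3 = InvRound(s_2, k_3) = 0xB66512
s_4 = InvRound(s_3, k_2) = 0x7DAB7C
s_5 = InvRound(s_4, k_1) = 0xBEDEBD
s_6 = InvRound(s_5, k_0) = 0x2BF858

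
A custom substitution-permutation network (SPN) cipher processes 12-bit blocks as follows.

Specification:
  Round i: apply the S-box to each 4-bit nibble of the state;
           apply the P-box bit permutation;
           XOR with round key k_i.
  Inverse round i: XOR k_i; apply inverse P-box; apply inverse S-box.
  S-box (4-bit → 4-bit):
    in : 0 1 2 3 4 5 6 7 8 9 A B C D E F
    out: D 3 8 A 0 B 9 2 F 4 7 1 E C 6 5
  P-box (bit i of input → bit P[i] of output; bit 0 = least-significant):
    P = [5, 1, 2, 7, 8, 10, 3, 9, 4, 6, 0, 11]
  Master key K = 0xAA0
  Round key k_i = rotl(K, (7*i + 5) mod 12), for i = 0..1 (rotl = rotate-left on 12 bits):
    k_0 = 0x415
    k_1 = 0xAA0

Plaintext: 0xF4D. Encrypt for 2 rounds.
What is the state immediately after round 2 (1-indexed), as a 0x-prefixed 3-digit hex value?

s_0 = plaintext = 0xF4D
s_1 = Round(s_0, k_0) = 0x480
s_2 = Round(s_1, k_1) = 0xD0C

0xD0C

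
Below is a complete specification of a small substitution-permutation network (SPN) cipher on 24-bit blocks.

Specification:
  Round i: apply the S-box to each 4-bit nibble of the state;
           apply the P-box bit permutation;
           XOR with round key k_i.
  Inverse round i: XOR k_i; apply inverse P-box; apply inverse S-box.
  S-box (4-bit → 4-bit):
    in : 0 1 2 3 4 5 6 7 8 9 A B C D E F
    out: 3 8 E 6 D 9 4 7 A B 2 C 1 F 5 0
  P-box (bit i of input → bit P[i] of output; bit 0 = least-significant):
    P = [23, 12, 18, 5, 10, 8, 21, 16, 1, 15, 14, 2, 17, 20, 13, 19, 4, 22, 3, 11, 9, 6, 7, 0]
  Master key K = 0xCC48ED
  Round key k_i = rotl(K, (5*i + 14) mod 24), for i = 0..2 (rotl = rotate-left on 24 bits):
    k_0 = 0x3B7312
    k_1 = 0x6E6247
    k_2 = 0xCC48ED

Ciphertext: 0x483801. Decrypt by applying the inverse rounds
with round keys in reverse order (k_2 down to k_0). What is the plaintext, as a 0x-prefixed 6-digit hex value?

0x497702

s_0 = ciphertext = 0x483801
s_1 = InvRound(s_0, k_2) = 0x366BFD
s_2 = InvRound(s_1, k_1) = 0x6D8CA1
s_3 = InvRound(s_2, k_0) = 0x497702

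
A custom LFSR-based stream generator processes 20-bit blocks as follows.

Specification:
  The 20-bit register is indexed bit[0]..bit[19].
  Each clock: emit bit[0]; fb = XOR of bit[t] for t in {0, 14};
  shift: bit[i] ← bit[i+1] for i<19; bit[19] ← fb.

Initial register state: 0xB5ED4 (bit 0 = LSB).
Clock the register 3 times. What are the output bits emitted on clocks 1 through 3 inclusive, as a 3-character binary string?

001

reg_0 = 0xB5ED4
clock 1: out=0, reg = 0xDAF6A
clock 2: out=0, reg = 0x6D7B5
clock 3: out=1, reg = 0x36BDA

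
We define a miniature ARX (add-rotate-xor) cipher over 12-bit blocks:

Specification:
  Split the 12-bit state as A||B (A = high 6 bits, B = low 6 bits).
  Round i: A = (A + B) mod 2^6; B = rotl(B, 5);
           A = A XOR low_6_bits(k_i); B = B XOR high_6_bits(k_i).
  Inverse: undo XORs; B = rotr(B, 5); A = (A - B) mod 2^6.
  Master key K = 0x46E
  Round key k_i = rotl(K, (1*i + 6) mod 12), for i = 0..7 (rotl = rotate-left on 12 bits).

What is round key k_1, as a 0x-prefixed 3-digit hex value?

K = 0x46E
k_0 = rotl(K, (1*0+6) mod 12) = rotl(K, 6) = 0xB91
k_1 = rotl(K, (1*1+6) mod 12) = rotl(K, 7) = 0x723

0x723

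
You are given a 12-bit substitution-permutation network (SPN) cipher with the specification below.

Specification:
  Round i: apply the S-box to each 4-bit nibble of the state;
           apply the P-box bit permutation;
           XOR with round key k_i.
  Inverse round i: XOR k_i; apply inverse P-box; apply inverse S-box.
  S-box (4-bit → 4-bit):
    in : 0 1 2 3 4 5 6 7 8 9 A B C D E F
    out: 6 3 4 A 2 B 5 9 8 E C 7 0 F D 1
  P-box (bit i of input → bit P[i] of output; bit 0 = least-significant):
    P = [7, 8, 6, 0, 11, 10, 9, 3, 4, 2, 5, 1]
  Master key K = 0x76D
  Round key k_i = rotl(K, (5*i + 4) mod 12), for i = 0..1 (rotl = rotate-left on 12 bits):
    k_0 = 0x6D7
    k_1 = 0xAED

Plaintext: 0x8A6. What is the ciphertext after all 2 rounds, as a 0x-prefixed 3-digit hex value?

s_0 = plaintext = 0x8A6
s_1 = Round(s_0, k_0) = 0x41D
s_2 = Round(s_1, k_1) = 0x728

0x728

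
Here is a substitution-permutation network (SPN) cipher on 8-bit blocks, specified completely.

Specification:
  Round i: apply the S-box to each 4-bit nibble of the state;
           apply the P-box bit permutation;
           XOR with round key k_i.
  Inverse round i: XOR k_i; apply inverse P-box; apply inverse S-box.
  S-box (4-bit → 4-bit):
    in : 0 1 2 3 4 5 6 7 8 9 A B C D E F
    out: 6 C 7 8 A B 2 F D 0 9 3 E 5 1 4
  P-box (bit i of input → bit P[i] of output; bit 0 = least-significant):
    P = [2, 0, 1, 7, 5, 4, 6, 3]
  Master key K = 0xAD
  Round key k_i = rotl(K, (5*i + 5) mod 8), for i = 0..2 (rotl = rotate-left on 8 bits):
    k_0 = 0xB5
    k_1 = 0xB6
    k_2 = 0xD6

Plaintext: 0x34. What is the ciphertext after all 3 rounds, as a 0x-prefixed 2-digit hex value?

s_0 = plaintext = 0x34
s_1 = Round(s_0, k_0) = 0x3C
s_2 = Round(s_1, k_1) = 0x3D
s_3 = Round(s_2, k_2) = 0xD8

0xD8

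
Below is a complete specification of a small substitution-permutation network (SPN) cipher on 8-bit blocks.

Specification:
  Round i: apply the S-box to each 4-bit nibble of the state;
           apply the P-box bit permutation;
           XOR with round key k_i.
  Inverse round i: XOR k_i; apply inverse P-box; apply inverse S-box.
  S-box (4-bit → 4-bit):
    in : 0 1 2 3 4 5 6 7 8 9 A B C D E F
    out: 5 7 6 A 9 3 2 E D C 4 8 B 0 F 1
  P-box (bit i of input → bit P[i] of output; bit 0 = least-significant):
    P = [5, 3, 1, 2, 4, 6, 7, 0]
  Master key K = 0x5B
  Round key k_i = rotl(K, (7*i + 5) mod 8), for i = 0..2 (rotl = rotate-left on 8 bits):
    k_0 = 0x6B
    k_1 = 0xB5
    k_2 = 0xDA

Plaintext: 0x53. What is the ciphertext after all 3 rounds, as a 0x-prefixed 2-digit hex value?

s_0 = plaintext = 0x53
s_1 = Round(s_0, k_0) = 0x37
s_2 = Round(s_1, k_1) = 0xFA
s_3 = Round(s_2, k_2) = 0xC8

0xC8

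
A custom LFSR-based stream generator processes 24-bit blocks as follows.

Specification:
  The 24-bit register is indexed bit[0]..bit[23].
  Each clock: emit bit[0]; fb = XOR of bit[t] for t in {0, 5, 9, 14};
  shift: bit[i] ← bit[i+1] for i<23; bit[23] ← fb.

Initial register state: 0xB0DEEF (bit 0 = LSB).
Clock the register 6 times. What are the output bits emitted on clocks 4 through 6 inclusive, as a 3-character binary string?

reg_0 = 0xB0DEEF
clock 1: out=1, reg = 0x586F77
clock 2: out=1, reg = 0x2C37BB
clock 3: out=1, reg = 0x961BDD
clock 4: out=1, reg = 0x4B0DEE
clock 5: out=0, reg = 0xA586F7
clock 6: out=1, reg = 0xD2C37B

101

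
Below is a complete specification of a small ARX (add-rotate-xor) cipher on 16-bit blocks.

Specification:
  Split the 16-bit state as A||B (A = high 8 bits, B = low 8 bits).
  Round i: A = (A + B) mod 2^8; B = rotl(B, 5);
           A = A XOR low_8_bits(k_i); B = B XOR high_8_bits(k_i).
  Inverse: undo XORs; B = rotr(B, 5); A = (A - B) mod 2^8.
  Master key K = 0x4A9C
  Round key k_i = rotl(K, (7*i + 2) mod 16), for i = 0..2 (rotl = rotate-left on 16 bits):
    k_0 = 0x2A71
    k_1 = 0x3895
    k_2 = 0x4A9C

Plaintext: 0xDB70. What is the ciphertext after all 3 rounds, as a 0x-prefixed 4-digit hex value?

s_0 = plaintext = 0xDB70
s_1 = Round(s_0, k_0) = 0x3A24
s_2 = Round(s_1, k_1) = 0xCBBC
s_3 = Round(s_2, k_2) = 0x1BDD

0x1BDD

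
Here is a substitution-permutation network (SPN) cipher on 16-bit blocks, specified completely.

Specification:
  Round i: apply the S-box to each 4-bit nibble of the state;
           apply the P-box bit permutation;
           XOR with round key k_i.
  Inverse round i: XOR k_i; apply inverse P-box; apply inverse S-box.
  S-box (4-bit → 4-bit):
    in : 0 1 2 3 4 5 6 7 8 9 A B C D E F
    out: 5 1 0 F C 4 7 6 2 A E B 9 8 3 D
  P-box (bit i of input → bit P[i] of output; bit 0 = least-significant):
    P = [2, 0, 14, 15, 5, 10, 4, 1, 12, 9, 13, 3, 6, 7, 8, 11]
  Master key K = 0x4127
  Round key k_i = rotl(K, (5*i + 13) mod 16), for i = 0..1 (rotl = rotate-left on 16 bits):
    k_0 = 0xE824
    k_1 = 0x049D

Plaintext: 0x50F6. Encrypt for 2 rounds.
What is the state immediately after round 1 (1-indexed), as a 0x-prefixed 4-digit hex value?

0x9913

s_0 = plaintext = 0x50F6
s_1 = Round(s_0, k_0) = 0x9913
s_2 = Round(s_1, k_1) = 0xCE30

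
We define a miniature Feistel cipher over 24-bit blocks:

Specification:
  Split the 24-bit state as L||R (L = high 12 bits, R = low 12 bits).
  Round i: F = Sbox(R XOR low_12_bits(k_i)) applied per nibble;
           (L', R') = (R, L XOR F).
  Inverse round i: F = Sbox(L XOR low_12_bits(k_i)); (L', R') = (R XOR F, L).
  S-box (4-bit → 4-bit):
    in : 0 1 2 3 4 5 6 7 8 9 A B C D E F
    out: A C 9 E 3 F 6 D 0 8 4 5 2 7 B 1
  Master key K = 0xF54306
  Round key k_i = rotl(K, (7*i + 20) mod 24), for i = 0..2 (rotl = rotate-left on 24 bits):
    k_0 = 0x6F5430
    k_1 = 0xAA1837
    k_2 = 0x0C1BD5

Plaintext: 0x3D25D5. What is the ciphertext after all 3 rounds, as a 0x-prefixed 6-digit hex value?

0x82117E

s_0 = plaintext = 0x3D25D5
s_1 = Round(s_0, k_0) = 0x5D5F6D
s_2 = Round(s_1, k_1) = 0xF6D821
s_3 = Round(s_2, k_2) = 0x82117E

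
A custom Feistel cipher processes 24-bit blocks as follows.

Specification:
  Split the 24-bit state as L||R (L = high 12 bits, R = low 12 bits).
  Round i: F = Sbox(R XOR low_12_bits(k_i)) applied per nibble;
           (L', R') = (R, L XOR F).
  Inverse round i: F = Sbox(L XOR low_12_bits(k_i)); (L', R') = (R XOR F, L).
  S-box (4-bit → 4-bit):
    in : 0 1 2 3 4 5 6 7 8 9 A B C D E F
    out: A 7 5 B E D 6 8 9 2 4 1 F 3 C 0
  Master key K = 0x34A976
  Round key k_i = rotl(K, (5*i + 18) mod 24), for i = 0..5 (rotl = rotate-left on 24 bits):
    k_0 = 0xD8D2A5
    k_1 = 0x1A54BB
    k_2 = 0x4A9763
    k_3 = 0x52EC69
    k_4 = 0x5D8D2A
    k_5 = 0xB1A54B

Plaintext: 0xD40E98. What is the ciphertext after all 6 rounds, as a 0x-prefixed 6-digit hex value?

0x0A797E

s_0 = plaintext = 0xD40E98
s_1 = Round(s_0, k_0) = 0xE982F3
s_2 = Round(s_1, k_1) = 0x2F3871
s_3 = Round(s_2, k_2) = 0x871286
s_4 = Round(s_3, k_3) = 0x2864B1
s_5 = Round(s_4, k_4) = 0x4B10A7
s_6 = Round(s_5, k_5) = 0x0A797E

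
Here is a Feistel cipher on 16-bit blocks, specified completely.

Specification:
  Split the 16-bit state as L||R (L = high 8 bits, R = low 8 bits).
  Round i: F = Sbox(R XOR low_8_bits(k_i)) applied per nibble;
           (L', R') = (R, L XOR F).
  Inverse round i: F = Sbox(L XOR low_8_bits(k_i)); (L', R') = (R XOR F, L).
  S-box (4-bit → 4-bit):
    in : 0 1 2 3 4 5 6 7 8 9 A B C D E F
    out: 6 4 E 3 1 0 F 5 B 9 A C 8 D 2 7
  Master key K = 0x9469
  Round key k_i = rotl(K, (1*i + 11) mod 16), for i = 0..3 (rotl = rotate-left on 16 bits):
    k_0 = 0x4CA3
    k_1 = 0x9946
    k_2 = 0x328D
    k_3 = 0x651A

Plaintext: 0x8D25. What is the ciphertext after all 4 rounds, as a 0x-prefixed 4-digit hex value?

s_0 = plaintext = 0x8D25
s_1 = Round(s_0, k_0) = 0x2532
s_2 = Round(s_1, k_1) = 0x3274
s_3 = Round(s_2, k_2) = 0x744B
s_4 = Round(s_3, k_3) = 0x4B70

0x4B70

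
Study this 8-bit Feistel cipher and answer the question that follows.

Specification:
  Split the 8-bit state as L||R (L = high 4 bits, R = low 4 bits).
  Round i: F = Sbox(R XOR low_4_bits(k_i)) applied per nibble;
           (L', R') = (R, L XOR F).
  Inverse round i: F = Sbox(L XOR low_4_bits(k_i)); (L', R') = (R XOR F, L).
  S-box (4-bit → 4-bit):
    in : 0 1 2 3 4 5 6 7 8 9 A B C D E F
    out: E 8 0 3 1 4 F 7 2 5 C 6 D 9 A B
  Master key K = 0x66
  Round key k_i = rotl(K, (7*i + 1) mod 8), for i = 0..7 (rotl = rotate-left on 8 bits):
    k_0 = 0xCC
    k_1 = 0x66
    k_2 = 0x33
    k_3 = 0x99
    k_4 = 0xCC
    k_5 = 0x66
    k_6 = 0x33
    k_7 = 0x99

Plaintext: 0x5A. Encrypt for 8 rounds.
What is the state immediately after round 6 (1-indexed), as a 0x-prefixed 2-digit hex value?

s_0 = plaintext = 0x5A
s_1 = Round(s_0, k_0) = 0xAA
s_2 = Round(s_1, k_1) = 0xA7
s_3 = Round(s_2, k_2) = 0x7B
s_4 = Round(s_3, k_3) = 0xB7
s_5 = Round(s_4, k_4) = 0x7D
s_6 = Round(s_5, k_5) = 0xD1
s_7 = Round(s_6, k_6) = 0x1D
s_8 = Round(s_7, k_7) = 0xD0

0xD1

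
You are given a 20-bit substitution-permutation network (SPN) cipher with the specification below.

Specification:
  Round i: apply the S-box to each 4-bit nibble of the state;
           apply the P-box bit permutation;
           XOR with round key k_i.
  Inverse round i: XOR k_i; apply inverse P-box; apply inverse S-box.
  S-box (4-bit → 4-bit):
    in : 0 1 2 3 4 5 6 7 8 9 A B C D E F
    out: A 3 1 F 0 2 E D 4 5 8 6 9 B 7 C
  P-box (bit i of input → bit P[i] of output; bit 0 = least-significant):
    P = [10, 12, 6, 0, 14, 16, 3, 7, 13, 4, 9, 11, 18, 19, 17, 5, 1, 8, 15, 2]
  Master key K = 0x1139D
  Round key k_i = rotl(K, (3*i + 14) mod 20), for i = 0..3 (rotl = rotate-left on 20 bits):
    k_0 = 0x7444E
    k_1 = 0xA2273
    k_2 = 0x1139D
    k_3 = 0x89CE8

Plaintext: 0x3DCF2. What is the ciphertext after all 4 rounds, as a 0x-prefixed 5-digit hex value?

s_0 = plaintext = 0x3DCF2
s_1 = Round(s_0, k_0) = 0xBE9E0
s_2 = Round(s_1, k_1) = 0x5D17A
s_3 = Round(s_2, k_2) = 0xD7224
s_4 = Round(s_3, k_3) = 0xEFDCE

0xEFDCE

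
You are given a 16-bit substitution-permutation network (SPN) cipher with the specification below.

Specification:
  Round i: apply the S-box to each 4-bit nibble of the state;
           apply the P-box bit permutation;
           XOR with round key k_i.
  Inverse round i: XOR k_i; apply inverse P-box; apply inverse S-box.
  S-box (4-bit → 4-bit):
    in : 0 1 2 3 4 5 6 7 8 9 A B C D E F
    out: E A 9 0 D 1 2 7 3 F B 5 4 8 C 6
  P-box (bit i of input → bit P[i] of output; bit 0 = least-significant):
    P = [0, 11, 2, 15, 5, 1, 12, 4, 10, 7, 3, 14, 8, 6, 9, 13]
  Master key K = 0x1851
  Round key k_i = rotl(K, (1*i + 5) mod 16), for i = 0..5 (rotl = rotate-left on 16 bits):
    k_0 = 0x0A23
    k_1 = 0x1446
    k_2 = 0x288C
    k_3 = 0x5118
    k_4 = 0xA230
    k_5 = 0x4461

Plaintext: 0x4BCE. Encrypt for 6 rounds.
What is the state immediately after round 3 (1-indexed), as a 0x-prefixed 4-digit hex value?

0xB927

s_0 = plaintext = 0x4BCE
s_1 = Round(s_0, k_0) = 0xBD2F
s_2 = Round(s_1, k_1) = 0x5F72
s_3 = Round(s_2, k_2) = 0xB927
s_4 = Round(s_3, k_3) = 0x1EA5
s_5 = Round(s_4, k_4) = 0xC24B
s_6 = Round(s_5, k_5) = 0x1254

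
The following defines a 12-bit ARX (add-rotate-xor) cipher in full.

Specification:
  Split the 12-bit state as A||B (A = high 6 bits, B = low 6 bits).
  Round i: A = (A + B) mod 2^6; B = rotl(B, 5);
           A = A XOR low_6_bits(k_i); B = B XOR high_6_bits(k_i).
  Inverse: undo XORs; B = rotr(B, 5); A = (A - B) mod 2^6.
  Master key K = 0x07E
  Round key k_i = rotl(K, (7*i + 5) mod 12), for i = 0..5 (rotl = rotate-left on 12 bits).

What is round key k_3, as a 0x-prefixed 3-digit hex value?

0x1F8

K = 0x07E
k_0 = rotl(K, (7*0+5) mod 12) = rotl(K, 5) = 0xFC0
k_1 = rotl(K, (7*1+5) mod 12) = rotl(K, 0) = 0x07E
k_2 = rotl(K, (7*2+5) mod 12) = rotl(K, 7) = 0xF03
k_3 = rotl(K, (7*3+5) mod 12) = rotl(K, 2) = 0x1F8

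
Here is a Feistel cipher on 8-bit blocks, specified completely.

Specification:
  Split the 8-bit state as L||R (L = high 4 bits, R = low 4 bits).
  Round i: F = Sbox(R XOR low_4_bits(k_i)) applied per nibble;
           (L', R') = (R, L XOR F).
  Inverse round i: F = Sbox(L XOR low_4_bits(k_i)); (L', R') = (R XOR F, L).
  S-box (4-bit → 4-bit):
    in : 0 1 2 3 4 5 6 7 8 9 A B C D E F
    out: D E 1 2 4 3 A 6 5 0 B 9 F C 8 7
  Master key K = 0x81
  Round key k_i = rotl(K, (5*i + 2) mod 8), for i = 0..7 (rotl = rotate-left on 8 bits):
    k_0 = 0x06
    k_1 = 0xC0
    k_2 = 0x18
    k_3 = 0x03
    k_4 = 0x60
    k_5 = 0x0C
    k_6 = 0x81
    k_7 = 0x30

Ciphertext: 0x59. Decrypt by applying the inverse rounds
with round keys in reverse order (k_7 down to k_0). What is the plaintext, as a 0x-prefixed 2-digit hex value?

0x1B

s_0 = ciphertext = 0x59
s_1 = InvRound(s_0, k_7) = 0xA5
s_2 = InvRound(s_1, k_6) = 0xCA
s_3 = InvRound(s_2, k_5) = 0x7C
s_4 = InvRound(s_3, k_4) = 0xA7
s_5 = InvRound(s_4, k_3) = 0x7A
s_6 = InvRound(s_5, k_2) = 0xD7
s_7 = InvRound(s_6, k_1) = 0xBD
s_8 = InvRound(s_7, k_0) = 0x1B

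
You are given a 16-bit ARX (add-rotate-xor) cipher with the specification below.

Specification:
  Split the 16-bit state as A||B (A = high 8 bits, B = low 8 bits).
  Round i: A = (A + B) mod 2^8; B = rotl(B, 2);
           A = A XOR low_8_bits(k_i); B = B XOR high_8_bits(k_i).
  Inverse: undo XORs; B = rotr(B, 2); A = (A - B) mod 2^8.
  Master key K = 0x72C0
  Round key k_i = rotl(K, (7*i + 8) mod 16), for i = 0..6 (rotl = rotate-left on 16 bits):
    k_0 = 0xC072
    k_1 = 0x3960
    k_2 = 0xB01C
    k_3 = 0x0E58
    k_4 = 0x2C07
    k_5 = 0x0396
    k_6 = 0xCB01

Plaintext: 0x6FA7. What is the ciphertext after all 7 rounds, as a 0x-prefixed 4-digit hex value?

s_0 = plaintext = 0x6FA7
s_1 = Round(s_0, k_0) = 0x645E
s_2 = Round(s_1, k_1) = 0xA240
s_3 = Round(s_2, k_2) = 0xFEB1
s_4 = Round(s_3, k_3) = 0xF7C8
s_5 = Round(s_4, k_4) = 0xB80F
s_6 = Round(s_5, k_5) = 0x513F
s_7 = Round(s_6, k_6) = 0x9137

0x9137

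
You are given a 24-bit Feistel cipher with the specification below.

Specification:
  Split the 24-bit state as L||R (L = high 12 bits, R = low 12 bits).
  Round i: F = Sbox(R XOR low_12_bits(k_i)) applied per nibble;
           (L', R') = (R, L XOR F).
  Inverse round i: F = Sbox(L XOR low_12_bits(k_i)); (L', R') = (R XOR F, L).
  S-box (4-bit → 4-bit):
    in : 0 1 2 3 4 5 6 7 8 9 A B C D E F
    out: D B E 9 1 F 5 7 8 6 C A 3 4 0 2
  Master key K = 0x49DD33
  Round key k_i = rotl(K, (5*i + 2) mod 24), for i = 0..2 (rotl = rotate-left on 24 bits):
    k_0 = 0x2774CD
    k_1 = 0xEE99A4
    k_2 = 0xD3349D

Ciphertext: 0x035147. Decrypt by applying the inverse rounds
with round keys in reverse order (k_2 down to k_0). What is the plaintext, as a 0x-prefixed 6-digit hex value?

s_0 = ciphertext = 0x035147
s_1 = InvRound(s_0, k_2) = 0x08F035
s_2 = InvRound(s_1, k_1) = 0x6DF08F
s_3 = InvRound(s_2, k_0) = 0xE316DF

0xE316DF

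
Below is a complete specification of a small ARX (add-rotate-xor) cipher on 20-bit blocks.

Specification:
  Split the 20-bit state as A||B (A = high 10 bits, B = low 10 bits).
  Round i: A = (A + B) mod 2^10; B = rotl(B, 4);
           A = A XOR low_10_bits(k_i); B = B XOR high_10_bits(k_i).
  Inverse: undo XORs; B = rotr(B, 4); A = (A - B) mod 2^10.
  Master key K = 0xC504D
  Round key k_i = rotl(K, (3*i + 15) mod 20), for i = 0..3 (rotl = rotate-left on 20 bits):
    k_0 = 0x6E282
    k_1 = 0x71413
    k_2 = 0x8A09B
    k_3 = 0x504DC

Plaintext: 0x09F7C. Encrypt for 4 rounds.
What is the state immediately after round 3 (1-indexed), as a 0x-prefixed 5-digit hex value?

s_0 = plaintext = 0x09F7C
s_1 = Round(s_0, k_0) = 0x48675
s_2 = Round(s_1, k_1) = 0xE169C
s_3 = Round(s_2, k_2) = 0xAEBE2
s_4 = Round(s_3, k_3) = 0x9036E

0xAEBE2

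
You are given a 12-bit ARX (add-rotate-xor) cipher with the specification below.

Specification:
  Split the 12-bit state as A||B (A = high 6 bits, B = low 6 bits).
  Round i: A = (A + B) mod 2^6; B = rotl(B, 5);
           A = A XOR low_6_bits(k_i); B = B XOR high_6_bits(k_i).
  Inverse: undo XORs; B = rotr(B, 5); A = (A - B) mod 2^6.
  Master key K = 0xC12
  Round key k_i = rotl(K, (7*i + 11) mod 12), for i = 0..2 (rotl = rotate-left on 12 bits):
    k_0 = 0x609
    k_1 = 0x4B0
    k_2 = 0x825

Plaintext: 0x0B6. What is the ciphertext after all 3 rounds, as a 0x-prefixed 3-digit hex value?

s_0 = plaintext = 0x0B6
s_1 = Round(s_0, k_0) = 0xC43
s_2 = Round(s_1, k_1) = 0x133
s_3 = Round(s_2, k_2) = 0x499

0x499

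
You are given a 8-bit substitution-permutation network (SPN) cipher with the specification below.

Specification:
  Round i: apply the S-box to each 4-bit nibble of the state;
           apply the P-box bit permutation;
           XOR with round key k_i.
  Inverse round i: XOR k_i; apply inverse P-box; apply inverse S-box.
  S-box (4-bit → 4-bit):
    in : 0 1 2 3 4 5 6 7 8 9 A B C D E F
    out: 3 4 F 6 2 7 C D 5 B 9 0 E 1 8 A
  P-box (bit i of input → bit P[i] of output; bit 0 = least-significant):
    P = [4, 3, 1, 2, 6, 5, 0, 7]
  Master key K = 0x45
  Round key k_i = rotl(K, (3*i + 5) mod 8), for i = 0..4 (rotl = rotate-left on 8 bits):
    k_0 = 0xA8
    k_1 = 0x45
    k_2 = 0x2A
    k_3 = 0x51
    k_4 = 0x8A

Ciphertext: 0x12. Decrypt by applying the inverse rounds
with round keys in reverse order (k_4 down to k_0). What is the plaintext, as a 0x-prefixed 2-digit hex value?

s_0 = ciphertext = 0x12
s_1 = InvRound(s_0, k_4) = 0xE0
s_2 = InvRound(s_1, k_3) = 0xCD
s_3 = InvRound(s_2, k_2) = 0x26
s_4 = InvRound(s_3, k_1) = 0x51
s_5 = InvRound(s_4, k_0) = 0x20

0x20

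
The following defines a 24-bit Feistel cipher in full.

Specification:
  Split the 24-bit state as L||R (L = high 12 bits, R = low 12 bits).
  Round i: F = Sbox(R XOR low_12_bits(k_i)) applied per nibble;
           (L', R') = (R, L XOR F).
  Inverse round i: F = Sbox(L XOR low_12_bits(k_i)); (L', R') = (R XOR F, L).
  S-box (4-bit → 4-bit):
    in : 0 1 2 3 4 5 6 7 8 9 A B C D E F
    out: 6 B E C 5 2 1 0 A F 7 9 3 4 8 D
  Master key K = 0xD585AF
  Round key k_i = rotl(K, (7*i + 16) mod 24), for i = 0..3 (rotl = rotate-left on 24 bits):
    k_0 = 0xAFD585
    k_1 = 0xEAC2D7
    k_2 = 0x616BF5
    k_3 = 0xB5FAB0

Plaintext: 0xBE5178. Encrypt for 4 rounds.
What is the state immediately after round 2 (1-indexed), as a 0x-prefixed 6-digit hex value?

0xE312F9

s_0 = plaintext = 0xBE5178
s_1 = Round(s_0, k_0) = 0x178E31
s_2 = Round(s_1, k_1) = 0xE312F9
s_3 = Round(s_2, k_2) = 0x2F9152
s_4 = Round(s_3, k_3) = 0x152B77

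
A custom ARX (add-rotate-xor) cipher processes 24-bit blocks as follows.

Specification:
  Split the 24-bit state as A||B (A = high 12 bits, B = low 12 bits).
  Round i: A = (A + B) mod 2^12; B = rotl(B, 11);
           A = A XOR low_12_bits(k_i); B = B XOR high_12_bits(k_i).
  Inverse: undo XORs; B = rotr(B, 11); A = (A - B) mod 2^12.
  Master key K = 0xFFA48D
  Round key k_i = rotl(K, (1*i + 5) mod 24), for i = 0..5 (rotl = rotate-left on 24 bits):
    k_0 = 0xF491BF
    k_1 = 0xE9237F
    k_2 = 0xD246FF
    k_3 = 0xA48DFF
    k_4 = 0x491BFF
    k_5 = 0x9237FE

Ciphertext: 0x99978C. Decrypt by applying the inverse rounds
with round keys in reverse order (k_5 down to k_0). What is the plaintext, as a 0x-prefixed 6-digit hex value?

0xB190A7

s_0 = ciphertext = 0x99978C
s_1 = InvRound(s_0, k_5) = 0x108D5F
s_2 = InvRound(s_1, k_4) = 0x75A39D
s_3 = InvRound(s_2, k_3) = 0x6FA3AB
s_4 = InvRound(s_3, k_2) = 0x2E6D1F
s_5 = InvRound(s_4, k_1) = 0xA7F71A
s_6 = InvRound(s_5, k_0) = 0xB190A7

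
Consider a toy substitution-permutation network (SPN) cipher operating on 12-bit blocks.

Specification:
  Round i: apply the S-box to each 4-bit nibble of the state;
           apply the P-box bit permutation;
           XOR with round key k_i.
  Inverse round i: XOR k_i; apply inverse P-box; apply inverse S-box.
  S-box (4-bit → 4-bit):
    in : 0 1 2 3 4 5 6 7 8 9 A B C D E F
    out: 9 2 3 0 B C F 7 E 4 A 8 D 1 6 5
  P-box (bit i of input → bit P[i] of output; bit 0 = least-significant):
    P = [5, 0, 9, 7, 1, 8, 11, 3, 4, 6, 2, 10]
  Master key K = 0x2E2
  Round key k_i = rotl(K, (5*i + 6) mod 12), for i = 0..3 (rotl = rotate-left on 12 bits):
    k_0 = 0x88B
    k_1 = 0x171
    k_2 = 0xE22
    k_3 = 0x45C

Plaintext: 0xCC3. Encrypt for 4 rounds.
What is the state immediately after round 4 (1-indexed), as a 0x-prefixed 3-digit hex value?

s_0 = plaintext = 0xCC3
s_1 = Round(s_0, k_0) = 0x495
s_2 = Round(s_1, k_1) = 0xFA1
s_3 = Round(s_2, k_2) = 0xF3F
s_4 = Round(s_3, k_3) = 0x668

0x668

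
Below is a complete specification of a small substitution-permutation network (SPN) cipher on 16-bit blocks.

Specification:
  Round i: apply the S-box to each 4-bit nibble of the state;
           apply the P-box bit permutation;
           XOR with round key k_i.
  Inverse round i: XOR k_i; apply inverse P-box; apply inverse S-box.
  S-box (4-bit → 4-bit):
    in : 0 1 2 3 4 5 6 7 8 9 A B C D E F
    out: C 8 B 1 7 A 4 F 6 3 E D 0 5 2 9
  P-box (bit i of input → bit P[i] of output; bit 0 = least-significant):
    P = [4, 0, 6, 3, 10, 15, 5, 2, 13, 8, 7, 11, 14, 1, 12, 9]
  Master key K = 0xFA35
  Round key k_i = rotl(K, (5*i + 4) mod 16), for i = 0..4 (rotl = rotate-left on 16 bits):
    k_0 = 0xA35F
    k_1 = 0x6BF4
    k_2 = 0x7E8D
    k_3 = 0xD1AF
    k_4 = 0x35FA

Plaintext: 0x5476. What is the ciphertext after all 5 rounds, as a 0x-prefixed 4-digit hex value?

s_0 = plaintext = 0x5476
s_1 = Round(s_0, k_0) = 0x04B9
s_2 = Round(s_1, k_1) = 0x5C41
s_3 = Round(s_2, k_2) = 0xF8A7
s_4 = Round(s_3, k_3) = 0x1252
s_5 = Round(s_4, k_4) = 0x9EE7

0x9EE7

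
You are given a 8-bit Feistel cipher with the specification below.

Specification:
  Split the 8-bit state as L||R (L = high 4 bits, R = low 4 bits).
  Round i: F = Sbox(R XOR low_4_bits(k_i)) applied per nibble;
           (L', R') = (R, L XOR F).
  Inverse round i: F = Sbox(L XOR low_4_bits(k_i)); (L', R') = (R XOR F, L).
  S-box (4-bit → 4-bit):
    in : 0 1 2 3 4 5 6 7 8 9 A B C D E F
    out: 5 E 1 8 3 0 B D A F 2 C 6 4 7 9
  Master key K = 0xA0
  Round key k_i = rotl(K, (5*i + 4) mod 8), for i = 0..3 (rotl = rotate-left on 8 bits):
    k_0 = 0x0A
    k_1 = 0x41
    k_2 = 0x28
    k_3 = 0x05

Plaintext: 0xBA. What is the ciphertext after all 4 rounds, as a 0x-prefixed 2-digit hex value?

0x2E

s_0 = plaintext = 0xBA
s_1 = Round(s_0, k_0) = 0xAE
s_2 = Round(s_1, k_1) = 0xE3
s_3 = Round(s_2, k_2) = 0x32
s_4 = Round(s_3, k_3) = 0x2E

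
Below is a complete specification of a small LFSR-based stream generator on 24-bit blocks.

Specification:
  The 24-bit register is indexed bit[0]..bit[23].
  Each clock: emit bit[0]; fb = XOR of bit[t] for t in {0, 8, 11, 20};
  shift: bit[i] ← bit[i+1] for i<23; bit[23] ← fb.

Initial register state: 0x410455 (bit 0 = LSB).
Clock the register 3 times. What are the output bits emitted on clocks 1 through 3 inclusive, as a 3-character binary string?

reg_0 = 0x410455
clock 1: out=1, reg = 0xA0822A
clock 2: out=0, reg = 0x504115
clock 3: out=1, reg = 0xA8208A

101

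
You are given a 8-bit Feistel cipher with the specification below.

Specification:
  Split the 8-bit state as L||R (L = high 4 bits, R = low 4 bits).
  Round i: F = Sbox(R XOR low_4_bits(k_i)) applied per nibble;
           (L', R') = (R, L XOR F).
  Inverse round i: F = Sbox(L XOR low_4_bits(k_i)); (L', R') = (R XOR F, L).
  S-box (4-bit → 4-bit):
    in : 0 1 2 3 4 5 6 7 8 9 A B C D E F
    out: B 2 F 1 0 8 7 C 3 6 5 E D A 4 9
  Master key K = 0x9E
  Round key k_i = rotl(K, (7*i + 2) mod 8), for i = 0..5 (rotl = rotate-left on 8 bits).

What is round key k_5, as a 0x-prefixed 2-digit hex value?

K = 0x9E
k_0 = rotl(K, (7*0+2) mod 8) = rotl(K, 2) = 0x7A
k_1 = rotl(K, (7*1+2) mod 8) = rotl(K, 1) = 0x3D
k_2 = rotl(K, (7*2+2) mod 8) = rotl(K, 0) = 0x9E
k_3 = rotl(K, (7*3+2) mod 8) = rotl(K, 7) = 0x4F
k_4 = rotl(K, (7*4+2) mod 8) = rotl(K, 6) = 0xA7
k_5 = rotl(K, (7*5+2) mod 8) = rotl(K, 5) = 0xD3

0xD3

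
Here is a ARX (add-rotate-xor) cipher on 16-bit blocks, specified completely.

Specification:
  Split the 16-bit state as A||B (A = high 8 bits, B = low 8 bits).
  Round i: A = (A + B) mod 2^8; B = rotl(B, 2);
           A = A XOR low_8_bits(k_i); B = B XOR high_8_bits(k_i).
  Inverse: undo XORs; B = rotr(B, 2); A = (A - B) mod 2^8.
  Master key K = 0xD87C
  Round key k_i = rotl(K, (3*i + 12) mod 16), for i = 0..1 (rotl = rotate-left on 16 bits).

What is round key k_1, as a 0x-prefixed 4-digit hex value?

0x6C3E

K = 0xD87C
k_0 = rotl(K, (3*0+12) mod 16) = rotl(K, 12) = 0xCD87
k_1 = rotl(K, (3*1+12) mod 16) = rotl(K, 15) = 0x6C3E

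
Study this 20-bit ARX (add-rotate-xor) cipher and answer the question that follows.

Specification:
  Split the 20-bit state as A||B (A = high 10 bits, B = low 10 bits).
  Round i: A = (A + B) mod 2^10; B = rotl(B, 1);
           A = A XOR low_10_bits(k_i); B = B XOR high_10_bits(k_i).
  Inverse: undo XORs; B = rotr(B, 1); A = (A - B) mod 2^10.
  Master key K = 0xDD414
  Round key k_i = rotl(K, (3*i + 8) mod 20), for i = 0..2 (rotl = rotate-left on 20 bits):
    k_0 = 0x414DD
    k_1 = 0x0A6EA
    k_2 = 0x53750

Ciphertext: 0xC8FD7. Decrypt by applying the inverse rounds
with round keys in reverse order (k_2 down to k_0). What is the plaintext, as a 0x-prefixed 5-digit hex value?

s_0 = ciphertext = 0xC8FD7
s_1 = InvRound(s_0, k_2) = 0xC994D
s_2 = InvRound(s_1, k_1) = 0x468B2
s_3 = InvRound(s_2, k_0) = 0xBB2DB

0xBB2DB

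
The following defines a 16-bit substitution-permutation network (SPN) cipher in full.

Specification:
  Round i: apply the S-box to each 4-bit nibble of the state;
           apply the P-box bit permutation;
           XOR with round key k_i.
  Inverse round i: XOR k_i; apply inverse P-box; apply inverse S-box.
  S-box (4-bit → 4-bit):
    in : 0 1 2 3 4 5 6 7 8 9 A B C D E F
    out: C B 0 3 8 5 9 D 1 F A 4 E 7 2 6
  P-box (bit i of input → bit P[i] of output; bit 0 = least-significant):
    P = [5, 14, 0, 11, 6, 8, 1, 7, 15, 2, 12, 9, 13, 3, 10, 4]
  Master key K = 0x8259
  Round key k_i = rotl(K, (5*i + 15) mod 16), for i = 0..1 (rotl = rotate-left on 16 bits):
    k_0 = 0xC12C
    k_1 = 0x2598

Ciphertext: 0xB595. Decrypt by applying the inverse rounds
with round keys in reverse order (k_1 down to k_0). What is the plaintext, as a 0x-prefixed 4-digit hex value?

s_0 = ciphertext = 0xB595
s_1 = InvRound(s_0, k_1) = 0xED2B
s_2 = InvRound(s_1, k_0) = 0x5EB0

0x5EB0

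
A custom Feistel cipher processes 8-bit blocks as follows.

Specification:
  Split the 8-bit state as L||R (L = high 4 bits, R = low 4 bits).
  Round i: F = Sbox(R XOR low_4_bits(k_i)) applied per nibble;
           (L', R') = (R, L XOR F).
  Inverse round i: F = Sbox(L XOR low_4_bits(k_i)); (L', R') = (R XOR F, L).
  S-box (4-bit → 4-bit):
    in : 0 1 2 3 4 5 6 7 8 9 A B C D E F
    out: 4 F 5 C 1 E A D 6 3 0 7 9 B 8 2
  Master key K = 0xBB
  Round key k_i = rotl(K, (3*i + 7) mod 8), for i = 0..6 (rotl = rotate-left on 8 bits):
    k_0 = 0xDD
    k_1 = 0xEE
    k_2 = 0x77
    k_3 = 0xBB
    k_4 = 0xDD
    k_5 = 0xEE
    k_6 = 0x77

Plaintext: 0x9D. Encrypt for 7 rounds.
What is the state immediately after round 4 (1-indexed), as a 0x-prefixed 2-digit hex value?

0x78

s_0 = plaintext = 0x9D
s_1 = Round(s_0, k_0) = 0xDD
s_2 = Round(s_1, k_1) = 0xD1
s_3 = Round(s_2, k_2) = 0x17
s_4 = Round(s_3, k_3) = 0x78
s_5 = Round(s_4, k_4) = 0x89
s_6 = Round(s_5, k_5) = 0x95
s_7 = Round(s_6, k_6) = 0x5C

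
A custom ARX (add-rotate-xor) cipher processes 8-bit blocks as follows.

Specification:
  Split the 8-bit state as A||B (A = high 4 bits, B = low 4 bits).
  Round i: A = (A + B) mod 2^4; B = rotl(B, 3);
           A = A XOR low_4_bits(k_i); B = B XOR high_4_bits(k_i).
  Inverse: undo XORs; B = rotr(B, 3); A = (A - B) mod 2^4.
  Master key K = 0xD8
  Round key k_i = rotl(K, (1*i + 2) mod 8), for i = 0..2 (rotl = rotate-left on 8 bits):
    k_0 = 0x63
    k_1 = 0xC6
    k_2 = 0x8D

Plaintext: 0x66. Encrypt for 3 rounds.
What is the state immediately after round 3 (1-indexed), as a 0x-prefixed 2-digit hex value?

s_0 = plaintext = 0x66
s_1 = Round(s_0, k_0) = 0xF5
s_2 = Round(s_1, k_1) = 0x26
s_3 = Round(s_2, k_2) = 0x5B

0x5B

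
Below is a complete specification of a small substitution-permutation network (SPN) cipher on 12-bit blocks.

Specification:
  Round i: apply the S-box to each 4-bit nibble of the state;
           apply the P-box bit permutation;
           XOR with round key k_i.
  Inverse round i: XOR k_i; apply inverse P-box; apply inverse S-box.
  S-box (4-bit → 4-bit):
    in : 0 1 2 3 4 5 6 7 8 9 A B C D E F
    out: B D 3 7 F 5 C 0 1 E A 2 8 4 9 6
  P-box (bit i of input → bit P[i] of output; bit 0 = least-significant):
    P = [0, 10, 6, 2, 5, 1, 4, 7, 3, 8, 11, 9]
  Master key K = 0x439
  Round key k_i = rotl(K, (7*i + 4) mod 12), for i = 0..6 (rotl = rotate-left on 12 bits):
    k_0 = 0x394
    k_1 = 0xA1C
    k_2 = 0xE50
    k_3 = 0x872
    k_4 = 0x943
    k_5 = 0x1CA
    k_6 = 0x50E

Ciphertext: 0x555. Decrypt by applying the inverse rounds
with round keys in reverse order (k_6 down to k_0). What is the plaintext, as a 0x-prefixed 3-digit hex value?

s_0 = ciphertext = 0x555
s_1 = InvRound(s_0, k_6) = 0x8F5
s_2 = InvRound(s_1, k_5) = 0x33E
s_3 = InvRound(s_2, k_4) = 0x151
s_4 = InvRound(s_3, k_3) = 0xF28
s_5 = InvRound(s_4, k_2) = 0x25D
s_6 = InvRound(s_5, k_1) = 0xD75
s_7 = InvRound(s_6, k_0) = 0x6E3

0x6E3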